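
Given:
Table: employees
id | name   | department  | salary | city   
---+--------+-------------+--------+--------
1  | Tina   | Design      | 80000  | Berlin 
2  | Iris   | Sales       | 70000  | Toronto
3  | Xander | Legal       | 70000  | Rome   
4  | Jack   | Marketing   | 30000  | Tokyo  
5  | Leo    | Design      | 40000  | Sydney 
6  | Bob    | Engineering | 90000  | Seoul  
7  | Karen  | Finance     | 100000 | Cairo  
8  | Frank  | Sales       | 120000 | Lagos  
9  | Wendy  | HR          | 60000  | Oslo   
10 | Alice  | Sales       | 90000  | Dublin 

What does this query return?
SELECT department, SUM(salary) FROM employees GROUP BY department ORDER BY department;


Summing salary within each department:
  Design: 80000 + 40000 = 120000
  Engineering: 90000 = 90000
  Finance: 100000 = 100000
  HR: 60000 = 60000
  Legal: 70000 = 70000
  Marketing: 30000 = 30000
  Sales: 70000 + 120000 + 90000 = 280000


7 groups:
Design, 120000
Engineering, 90000
Finance, 100000
HR, 60000
Legal, 70000
Marketing, 30000
Sales, 280000


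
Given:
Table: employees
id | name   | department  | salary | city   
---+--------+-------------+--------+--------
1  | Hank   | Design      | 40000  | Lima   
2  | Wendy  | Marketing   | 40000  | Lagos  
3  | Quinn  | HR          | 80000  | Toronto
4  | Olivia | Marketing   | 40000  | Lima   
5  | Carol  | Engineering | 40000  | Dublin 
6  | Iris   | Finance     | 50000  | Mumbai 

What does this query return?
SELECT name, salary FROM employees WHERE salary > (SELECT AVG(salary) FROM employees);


Subquery: AVG(salary) = 48333.33
Filtering: salary > 48333.33
  Quinn (80000) -> MATCH
  Iris (50000) -> MATCH


2 rows:
Quinn, 80000
Iris, 50000


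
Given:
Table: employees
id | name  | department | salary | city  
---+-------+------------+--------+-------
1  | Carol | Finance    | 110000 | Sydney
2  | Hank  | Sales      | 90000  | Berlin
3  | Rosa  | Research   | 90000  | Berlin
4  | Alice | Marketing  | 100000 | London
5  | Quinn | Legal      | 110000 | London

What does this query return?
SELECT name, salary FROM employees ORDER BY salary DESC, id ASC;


Sorting by salary DESC, then id ASC for ties

5 rows:
Carol, 110000
Quinn, 110000
Alice, 100000
Hank, 90000
Rosa, 90000


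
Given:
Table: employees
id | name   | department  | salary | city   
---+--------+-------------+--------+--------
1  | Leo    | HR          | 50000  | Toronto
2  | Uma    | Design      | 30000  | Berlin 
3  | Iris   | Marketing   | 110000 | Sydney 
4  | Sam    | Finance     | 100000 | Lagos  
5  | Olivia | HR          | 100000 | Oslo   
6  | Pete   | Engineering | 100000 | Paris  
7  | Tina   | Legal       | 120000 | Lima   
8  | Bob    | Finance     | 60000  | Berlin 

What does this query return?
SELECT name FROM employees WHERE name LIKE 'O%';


LIKE 'O%' matches names starting with 'O'
Matching: 1

1 rows:
Olivia


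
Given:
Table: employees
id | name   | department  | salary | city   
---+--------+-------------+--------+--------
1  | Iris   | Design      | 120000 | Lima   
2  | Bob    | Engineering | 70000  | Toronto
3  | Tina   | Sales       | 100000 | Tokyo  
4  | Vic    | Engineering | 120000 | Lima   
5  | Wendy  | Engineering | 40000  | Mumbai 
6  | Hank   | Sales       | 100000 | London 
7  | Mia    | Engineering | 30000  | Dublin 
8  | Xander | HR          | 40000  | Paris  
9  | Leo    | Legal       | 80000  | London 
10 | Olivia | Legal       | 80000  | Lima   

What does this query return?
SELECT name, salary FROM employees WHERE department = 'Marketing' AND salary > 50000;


Filtering: department = 'Marketing' AND salary > 50000
Matching: 0 rows

Empty result set (0 rows)


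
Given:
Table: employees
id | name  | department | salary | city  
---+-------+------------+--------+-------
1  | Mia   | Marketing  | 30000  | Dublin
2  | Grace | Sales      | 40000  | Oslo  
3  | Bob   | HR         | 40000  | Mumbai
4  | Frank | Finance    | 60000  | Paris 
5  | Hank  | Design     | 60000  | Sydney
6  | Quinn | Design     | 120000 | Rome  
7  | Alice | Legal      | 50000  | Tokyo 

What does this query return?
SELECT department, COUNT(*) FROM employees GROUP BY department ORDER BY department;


Assigning each row to its department group:
  Mia -> Marketing
  Grace -> Sales
  Bob -> HR
  Frank -> Finance
  Hank -> Design
  Quinn -> Design
  Alice -> Legal


6 groups:
Design, 2
Finance, 1
HR, 1
Legal, 1
Marketing, 1
Sales, 1


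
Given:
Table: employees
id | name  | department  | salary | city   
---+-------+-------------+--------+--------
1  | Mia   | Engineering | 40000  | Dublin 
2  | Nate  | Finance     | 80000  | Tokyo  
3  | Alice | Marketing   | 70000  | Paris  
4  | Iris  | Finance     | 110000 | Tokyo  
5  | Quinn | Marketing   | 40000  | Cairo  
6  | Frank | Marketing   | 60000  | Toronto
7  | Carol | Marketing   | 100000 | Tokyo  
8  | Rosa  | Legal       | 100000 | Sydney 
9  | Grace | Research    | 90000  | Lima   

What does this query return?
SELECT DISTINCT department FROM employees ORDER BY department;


All 'department' values (row order): Engineering, Finance, Marketing, Finance, Marketing, Marketing, Marketing, Legal, Research
Removing duplicates leaves 5 unique value(s).

5 values:
Engineering
Finance
Legal
Marketing
Research


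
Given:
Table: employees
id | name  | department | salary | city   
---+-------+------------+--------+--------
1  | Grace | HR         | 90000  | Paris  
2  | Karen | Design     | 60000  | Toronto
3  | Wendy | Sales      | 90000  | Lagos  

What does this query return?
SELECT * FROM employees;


SELECT * returns all 3 rows with all columns

3 rows:
1, Grace, HR, 90000, Paris
2, Karen, Design, 60000, Toronto
3, Wendy, Sales, 90000, Lagos


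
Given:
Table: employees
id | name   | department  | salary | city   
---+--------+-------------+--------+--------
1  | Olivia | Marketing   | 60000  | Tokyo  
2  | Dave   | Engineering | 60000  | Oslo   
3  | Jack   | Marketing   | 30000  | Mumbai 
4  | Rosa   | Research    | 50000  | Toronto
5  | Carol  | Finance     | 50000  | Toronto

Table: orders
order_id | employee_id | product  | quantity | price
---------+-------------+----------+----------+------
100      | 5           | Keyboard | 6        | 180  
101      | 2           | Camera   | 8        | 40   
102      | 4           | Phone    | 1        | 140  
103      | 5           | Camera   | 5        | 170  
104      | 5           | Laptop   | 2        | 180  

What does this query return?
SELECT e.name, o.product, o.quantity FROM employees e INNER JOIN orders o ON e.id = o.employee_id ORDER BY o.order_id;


Joining employees.id = orders.employee_id:
  employee Carol (id=5) -> order Keyboard
  employee Dave (id=2) -> order Camera
  employee Rosa (id=4) -> order Phone
  employee Carol (id=5) -> order Camera
  employee Carol (id=5) -> order Laptop


5 rows:
Carol, Keyboard, 6
Dave, Camera, 8
Rosa, Phone, 1
Carol, Camera, 5
Carol, Laptop, 2


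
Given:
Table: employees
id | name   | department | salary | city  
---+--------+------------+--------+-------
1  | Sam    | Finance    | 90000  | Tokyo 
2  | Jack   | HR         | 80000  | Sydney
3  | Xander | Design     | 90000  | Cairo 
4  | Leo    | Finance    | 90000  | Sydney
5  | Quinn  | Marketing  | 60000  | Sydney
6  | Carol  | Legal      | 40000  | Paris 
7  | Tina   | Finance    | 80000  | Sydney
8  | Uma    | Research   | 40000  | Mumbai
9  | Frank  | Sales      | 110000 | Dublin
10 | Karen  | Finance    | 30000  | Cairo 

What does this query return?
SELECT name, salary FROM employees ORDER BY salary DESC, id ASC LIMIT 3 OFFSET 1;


Sort by salary DESC (id ASC tiebreak), then skip 1 and take 3
Rows 2 through 4

3 rows:
Sam, 90000
Xander, 90000
Leo, 90000


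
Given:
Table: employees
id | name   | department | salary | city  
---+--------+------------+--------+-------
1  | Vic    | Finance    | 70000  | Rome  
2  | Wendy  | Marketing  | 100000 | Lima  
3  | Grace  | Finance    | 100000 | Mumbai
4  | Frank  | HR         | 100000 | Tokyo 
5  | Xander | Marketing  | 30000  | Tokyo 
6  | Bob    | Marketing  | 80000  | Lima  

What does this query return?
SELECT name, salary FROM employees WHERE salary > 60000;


Filtering: salary > 60000
Matching: 5 rows

5 rows:
Vic, 70000
Wendy, 100000
Grace, 100000
Frank, 100000
Bob, 80000


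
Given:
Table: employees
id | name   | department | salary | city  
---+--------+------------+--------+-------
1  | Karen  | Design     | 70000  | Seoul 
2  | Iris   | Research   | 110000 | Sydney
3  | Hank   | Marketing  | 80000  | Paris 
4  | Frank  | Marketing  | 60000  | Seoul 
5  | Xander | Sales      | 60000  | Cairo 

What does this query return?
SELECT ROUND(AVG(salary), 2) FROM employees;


SUM(salary) = 380000
COUNT = 5
ROUND(AVG, 2) = ROUND(380000 / 5, 2) = 76000.0

76000.0


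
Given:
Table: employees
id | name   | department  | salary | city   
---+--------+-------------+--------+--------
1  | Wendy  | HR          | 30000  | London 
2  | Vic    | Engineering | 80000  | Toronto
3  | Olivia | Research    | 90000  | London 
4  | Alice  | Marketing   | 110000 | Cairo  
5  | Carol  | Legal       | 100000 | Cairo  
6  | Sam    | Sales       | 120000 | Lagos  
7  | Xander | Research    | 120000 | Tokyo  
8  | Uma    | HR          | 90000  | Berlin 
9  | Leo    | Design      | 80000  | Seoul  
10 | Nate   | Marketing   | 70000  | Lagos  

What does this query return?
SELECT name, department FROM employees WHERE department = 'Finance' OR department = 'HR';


Filtering: department = 'Finance' OR 'HR'
Matching: 2 rows

2 rows:
Wendy, HR
Uma, HR


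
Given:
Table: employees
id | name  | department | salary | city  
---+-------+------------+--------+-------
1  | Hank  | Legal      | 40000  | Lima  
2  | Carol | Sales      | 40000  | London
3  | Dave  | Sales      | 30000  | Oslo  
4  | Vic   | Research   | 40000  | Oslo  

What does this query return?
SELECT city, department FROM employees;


Projecting columns: city, department

4 rows:
Lima, Legal
London, Sales
Oslo, Sales
Oslo, Research


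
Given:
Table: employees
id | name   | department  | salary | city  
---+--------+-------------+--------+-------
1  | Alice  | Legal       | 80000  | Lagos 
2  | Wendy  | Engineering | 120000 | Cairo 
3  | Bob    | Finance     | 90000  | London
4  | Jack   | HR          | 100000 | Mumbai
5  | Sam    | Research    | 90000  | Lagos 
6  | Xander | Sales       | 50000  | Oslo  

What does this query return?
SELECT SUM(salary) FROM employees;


SUM(salary) = 80000 + 120000 + 90000 + 100000 + 90000 + 50000 = 530000

530000


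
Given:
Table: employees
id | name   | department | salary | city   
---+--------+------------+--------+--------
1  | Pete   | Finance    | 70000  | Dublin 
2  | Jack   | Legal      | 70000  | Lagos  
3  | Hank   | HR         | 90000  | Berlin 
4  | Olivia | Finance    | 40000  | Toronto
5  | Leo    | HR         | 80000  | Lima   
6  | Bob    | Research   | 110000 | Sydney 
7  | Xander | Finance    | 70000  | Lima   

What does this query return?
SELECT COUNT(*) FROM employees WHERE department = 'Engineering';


Counting rows where department = 'Engineering'


0


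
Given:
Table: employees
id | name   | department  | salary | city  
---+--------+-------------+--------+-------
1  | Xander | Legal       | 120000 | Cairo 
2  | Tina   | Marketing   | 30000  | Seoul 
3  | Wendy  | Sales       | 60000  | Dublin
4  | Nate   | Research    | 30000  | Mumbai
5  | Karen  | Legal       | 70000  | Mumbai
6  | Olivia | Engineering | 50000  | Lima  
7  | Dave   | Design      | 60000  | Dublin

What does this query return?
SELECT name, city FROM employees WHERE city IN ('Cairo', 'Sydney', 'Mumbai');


Filtering: city IN ('Cairo', 'Sydney', 'Mumbai')
Matching: 3 rows

3 rows:
Xander, Cairo
Nate, Mumbai
Karen, Mumbai


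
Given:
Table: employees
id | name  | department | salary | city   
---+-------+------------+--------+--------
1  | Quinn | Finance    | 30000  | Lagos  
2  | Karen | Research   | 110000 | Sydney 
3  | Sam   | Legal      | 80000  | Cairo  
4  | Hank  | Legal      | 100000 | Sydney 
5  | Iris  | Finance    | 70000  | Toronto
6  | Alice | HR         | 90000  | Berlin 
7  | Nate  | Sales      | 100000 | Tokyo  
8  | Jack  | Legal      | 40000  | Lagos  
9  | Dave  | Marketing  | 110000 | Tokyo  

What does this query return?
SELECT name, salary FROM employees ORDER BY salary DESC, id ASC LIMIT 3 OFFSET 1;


Sort by salary DESC (id ASC tiebreak), then skip 1 and take 3
Rows 2 through 4

3 rows:
Dave, 110000
Hank, 100000
Nate, 100000


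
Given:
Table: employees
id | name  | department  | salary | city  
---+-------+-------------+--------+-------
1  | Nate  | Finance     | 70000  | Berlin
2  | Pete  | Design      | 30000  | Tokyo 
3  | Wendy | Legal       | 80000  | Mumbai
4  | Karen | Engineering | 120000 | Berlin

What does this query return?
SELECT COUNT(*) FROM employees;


COUNT(*) counts all rows

4


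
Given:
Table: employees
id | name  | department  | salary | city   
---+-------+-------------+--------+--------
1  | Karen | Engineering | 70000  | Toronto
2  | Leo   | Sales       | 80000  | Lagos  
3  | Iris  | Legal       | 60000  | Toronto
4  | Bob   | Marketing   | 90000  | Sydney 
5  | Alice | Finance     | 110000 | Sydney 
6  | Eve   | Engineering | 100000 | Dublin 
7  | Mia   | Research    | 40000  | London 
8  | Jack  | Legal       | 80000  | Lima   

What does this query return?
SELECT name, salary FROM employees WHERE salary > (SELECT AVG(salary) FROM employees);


Subquery: AVG(salary) = 78750.0
Filtering: salary > 78750.0
  Leo (80000) -> MATCH
  Bob (90000) -> MATCH
  Alice (110000) -> MATCH
  Eve (100000) -> MATCH
  Jack (80000) -> MATCH


5 rows:
Leo, 80000
Bob, 90000
Alice, 110000
Eve, 100000
Jack, 80000


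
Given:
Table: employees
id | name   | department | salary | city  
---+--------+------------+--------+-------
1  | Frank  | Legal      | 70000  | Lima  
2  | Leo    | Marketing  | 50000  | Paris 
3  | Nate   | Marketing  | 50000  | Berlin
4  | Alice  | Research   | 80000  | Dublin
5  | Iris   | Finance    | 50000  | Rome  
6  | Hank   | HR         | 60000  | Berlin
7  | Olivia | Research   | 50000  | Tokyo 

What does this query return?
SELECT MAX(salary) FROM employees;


Salaries: 70000, 50000, 50000, 80000, 50000, 60000, 50000
MAX = 80000

80000


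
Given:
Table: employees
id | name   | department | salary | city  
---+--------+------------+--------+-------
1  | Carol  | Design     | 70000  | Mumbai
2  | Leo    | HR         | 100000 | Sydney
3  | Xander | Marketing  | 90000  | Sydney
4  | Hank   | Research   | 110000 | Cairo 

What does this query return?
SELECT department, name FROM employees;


Projecting columns: department, name

4 rows:
Design, Carol
HR, Leo
Marketing, Xander
Research, Hank


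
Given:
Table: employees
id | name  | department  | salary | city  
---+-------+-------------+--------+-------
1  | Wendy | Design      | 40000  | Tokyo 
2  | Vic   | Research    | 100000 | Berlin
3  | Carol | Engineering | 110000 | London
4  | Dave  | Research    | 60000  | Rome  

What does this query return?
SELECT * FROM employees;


SELECT * returns all 4 rows with all columns

4 rows:
1, Wendy, Design, 40000, Tokyo
2, Vic, Research, 100000, Berlin
3, Carol, Engineering, 110000, London
4, Dave, Research, 60000, Rome


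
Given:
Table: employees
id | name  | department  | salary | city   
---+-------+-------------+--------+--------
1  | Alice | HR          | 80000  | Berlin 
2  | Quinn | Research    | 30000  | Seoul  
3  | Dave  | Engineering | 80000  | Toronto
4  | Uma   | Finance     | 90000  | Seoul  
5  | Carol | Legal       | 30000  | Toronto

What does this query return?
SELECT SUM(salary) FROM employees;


SUM(salary) = 80000 + 30000 + 80000 + 90000 + 30000 = 310000

310000


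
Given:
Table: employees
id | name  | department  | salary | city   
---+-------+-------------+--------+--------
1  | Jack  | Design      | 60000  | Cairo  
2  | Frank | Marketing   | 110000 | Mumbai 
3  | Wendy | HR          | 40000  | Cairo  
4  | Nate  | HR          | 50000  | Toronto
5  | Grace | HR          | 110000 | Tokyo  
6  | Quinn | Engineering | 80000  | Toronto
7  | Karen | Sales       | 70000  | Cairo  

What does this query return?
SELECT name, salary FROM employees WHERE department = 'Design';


Filtering: department = 'Design'
Matching rows: 1

1 rows:
Jack, 60000


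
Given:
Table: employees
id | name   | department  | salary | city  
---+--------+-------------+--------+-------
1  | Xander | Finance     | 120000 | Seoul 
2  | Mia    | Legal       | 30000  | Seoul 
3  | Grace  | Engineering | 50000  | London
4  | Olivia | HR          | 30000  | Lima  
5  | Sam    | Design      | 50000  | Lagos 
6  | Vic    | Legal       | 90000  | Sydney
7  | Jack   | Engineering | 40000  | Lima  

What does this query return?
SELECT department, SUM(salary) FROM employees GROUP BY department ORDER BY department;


Summing salary within each department:
  Design: 50000 = 50000
  Engineering: 50000 + 40000 = 90000
  Finance: 120000 = 120000
  HR: 30000 = 30000
  Legal: 30000 + 90000 = 120000


5 groups:
Design, 50000
Engineering, 90000
Finance, 120000
HR, 30000
Legal, 120000


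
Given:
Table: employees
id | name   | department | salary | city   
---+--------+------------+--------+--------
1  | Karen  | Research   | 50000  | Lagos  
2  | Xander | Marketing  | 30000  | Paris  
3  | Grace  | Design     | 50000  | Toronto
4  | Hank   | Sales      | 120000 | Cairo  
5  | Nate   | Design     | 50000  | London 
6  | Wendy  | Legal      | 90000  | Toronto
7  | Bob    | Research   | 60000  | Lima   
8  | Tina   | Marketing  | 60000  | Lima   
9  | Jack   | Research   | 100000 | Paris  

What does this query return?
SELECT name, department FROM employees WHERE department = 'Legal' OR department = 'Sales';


Filtering: department = 'Legal' OR 'Sales'
Matching: 2 rows

2 rows:
Hank, Sales
Wendy, Legal


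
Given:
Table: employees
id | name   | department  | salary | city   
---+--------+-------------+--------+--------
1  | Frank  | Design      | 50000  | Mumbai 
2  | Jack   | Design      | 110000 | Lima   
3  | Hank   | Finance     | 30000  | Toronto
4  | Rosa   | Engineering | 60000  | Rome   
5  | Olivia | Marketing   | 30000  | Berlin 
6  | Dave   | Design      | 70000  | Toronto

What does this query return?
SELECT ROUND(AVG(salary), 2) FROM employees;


SUM(salary) = 350000
COUNT = 6
ROUND(AVG, 2) = ROUND(350000 / 6, 2) = 58333.33

58333.33


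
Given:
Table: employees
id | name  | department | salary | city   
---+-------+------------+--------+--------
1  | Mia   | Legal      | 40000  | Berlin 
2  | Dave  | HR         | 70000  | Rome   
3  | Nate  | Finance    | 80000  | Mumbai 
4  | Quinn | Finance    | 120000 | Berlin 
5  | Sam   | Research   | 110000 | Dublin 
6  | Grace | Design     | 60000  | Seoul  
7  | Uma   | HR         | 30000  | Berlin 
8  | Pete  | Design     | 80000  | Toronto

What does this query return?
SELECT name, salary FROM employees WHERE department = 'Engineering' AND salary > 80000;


Filtering: department = 'Engineering' AND salary > 80000
Matching: 0 rows

Empty result set (0 rows)


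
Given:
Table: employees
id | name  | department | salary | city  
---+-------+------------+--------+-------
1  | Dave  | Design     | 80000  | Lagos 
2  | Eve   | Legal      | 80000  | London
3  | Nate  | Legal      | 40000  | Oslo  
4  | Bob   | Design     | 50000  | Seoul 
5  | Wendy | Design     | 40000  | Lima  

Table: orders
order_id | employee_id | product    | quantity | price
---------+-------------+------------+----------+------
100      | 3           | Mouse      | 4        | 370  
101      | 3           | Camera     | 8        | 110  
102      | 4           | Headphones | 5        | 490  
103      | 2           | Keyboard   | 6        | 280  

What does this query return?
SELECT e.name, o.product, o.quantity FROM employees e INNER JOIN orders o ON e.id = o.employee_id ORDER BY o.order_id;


Joining employees.id = orders.employee_id:
  employee Nate (id=3) -> order Mouse
  employee Nate (id=3) -> order Camera
  employee Bob (id=4) -> order Headphones
  employee Eve (id=2) -> order Keyboard


4 rows:
Nate, Mouse, 4
Nate, Camera, 8
Bob, Headphones, 5
Eve, Keyboard, 6


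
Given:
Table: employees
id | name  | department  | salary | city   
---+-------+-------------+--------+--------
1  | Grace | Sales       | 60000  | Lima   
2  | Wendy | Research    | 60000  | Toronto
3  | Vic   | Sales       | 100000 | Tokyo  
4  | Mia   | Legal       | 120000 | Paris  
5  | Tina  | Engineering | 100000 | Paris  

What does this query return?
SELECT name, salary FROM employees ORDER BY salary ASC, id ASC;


Sorting by salary ASC, then id ASC for ties

5 rows:
Grace, 60000
Wendy, 60000
Vic, 100000
Tina, 100000
Mia, 120000


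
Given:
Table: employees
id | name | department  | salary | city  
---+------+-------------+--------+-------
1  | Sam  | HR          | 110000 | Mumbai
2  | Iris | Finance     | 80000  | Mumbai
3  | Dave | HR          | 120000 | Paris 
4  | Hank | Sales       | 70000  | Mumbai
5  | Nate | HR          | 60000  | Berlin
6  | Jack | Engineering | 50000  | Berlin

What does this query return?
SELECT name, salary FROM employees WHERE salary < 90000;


Filtering: salary < 90000
Matching: 4 rows

4 rows:
Iris, 80000
Hank, 70000
Nate, 60000
Jack, 50000


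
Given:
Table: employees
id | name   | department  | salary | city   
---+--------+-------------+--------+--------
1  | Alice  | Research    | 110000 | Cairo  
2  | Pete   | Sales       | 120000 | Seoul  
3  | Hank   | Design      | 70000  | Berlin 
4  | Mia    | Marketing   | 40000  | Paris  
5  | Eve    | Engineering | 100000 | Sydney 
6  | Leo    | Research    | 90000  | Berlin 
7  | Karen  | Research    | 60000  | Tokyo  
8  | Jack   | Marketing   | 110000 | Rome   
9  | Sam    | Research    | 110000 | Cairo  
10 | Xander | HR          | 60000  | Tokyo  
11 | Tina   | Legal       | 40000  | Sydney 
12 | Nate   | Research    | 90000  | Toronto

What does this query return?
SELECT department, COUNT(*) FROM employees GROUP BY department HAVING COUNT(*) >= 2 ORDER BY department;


Groups with count >= 2:
  Marketing: 2 -> PASS
  Research: 5 -> PASS
  Design: 1 -> filtered out
  Engineering: 1 -> filtered out
  HR: 1 -> filtered out
  Legal: 1 -> filtered out
  Sales: 1 -> filtered out


2 groups:
Marketing, 2
Research, 5


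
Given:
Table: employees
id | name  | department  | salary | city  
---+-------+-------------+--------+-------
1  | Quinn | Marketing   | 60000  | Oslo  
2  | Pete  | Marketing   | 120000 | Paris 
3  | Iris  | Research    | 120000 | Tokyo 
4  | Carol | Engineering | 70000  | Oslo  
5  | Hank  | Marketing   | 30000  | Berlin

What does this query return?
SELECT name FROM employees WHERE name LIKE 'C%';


LIKE 'C%' matches names starting with 'C'
Matching: 1

1 rows:
Carol


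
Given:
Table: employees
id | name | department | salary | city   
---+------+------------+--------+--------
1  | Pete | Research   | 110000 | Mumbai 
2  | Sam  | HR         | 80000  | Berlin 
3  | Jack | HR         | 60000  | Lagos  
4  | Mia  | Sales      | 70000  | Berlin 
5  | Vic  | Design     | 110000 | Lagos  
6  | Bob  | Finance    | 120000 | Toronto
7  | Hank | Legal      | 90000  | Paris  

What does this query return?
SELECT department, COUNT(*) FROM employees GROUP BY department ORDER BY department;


Assigning each row to its department group:
  Pete -> Research
  Sam -> HR
  Jack -> HR
  Mia -> Sales
  Vic -> Design
  Bob -> Finance
  Hank -> Legal


6 groups:
Design, 1
Finance, 1
HR, 2
Legal, 1
Research, 1
Sales, 1


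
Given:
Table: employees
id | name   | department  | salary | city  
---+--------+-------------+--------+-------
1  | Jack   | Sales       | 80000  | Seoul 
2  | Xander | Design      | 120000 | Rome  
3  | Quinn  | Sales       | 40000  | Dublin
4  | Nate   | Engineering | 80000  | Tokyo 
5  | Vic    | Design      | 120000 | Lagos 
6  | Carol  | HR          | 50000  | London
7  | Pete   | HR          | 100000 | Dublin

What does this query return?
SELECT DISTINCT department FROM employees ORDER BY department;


All 'department' values (row order): Sales, Design, Sales, Engineering, Design, HR, HR
Removing duplicates leaves 4 unique value(s).

4 values:
Design
Engineering
HR
Sales


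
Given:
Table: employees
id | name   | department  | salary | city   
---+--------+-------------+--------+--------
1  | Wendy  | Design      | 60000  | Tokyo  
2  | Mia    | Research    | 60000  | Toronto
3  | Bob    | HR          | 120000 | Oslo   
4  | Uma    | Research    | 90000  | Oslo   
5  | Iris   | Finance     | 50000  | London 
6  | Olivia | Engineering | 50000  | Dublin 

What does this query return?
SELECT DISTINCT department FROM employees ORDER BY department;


All 'department' values (row order): Design, Research, HR, Research, Finance, Engineering
Removing duplicates leaves 5 unique value(s).

5 values:
Design
Engineering
Finance
HR
Research


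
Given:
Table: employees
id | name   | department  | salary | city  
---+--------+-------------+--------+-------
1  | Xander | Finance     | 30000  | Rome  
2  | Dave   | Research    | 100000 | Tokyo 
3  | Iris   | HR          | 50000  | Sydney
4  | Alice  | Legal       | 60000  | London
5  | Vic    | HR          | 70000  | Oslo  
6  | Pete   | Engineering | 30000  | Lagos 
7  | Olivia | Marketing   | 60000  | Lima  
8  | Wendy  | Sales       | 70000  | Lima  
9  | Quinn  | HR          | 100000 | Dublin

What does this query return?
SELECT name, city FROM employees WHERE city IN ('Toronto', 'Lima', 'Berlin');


Filtering: city IN ('Toronto', 'Lima', 'Berlin')
Matching: 2 rows

2 rows:
Olivia, Lima
Wendy, Lima


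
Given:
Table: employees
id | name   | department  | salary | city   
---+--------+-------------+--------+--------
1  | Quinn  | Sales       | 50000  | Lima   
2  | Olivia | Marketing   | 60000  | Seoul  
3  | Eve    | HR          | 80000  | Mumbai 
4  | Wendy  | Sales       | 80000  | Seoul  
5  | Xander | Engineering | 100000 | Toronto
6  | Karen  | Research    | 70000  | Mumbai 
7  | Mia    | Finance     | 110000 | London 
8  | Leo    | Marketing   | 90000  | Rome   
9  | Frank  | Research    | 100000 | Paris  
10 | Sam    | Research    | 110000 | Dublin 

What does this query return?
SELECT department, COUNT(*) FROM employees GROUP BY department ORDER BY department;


Assigning each row to its department group:
  Quinn -> Sales
  Olivia -> Marketing
  Eve -> HR
  Wendy -> Sales
  Xander -> Engineering
  Karen -> Research
  Mia -> Finance
  Leo -> Marketing
  Frank -> Research
  Sam -> Research


6 groups:
Engineering, 1
Finance, 1
HR, 1
Marketing, 2
Research, 3
Sales, 2


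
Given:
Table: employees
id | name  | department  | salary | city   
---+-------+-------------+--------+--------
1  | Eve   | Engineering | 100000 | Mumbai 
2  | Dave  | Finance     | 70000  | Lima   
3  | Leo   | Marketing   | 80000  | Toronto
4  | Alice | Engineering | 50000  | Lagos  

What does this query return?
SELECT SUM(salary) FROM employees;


SUM(salary) = 100000 + 70000 + 80000 + 50000 = 300000

300000


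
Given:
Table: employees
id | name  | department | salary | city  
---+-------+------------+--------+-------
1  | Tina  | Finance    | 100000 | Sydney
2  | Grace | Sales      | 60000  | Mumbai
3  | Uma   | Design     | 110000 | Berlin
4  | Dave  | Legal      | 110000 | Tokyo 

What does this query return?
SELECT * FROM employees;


SELECT * returns all 4 rows with all columns

4 rows:
1, Tina, Finance, 100000, Sydney
2, Grace, Sales, 60000, Mumbai
3, Uma, Design, 110000, Berlin
4, Dave, Legal, 110000, Tokyo


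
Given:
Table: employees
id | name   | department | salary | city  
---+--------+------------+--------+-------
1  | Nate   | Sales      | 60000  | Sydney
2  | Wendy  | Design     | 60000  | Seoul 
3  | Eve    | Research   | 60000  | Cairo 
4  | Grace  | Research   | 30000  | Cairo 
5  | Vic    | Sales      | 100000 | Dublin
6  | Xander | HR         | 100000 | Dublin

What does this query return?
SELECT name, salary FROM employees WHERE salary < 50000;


Filtering: salary < 50000
Matching: 1 rows

1 rows:
Grace, 30000


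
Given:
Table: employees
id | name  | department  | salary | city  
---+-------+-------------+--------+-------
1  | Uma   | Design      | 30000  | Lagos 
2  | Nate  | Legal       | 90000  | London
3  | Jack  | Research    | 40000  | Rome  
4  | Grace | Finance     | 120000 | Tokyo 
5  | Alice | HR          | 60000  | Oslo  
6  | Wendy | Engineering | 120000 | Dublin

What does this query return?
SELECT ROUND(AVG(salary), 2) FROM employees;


SUM(salary) = 460000
COUNT = 6
ROUND(AVG, 2) = ROUND(460000 / 6, 2) = 76666.67

76666.67


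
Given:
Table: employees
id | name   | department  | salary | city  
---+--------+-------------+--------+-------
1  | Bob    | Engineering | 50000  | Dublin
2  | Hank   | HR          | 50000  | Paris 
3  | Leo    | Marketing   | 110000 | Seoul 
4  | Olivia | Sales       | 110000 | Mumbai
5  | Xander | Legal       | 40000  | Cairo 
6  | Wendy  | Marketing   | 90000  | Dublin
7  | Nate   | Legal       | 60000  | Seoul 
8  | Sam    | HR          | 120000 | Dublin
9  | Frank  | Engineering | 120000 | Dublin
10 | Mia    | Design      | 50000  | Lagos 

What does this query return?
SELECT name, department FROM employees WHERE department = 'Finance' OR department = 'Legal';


Filtering: department = 'Finance' OR 'Legal'
Matching: 2 rows

2 rows:
Xander, Legal
Nate, Legal


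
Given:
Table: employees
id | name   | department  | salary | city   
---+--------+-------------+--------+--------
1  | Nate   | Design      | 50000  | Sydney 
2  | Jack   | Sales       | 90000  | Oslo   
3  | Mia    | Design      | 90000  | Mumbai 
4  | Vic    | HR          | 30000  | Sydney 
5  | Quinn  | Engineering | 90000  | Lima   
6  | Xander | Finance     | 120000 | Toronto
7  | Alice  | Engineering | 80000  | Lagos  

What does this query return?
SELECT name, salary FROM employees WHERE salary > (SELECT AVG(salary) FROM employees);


Subquery: AVG(salary) = 78571.43
Filtering: salary > 78571.43
  Jack (90000) -> MATCH
  Mia (90000) -> MATCH
  Quinn (90000) -> MATCH
  Xander (120000) -> MATCH
  Alice (80000) -> MATCH


5 rows:
Jack, 90000
Mia, 90000
Quinn, 90000
Xander, 120000
Alice, 80000


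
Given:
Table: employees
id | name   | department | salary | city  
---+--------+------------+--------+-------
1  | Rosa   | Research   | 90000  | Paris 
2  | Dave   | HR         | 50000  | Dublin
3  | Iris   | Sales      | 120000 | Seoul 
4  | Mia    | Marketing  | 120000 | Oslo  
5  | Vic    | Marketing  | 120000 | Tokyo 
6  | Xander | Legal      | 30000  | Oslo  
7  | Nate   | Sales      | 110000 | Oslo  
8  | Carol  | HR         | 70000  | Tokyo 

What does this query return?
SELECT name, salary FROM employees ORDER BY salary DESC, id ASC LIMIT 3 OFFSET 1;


Sort by salary DESC (id ASC tiebreak), then skip 1 and take 3
Rows 2 through 4

3 rows:
Mia, 120000
Vic, 120000
Nate, 110000


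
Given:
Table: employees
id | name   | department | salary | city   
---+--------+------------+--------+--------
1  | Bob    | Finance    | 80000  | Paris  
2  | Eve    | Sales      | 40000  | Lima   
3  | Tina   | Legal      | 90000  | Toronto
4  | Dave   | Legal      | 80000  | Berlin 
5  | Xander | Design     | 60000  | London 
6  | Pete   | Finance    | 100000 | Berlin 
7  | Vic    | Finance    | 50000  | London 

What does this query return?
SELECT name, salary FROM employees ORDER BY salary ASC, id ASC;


Sorting by salary ASC, then id ASC for ties

7 rows:
Eve, 40000
Vic, 50000
Xander, 60000
Bob, 80000
Dave, 80000
Tina, 90000
Pete, 100000


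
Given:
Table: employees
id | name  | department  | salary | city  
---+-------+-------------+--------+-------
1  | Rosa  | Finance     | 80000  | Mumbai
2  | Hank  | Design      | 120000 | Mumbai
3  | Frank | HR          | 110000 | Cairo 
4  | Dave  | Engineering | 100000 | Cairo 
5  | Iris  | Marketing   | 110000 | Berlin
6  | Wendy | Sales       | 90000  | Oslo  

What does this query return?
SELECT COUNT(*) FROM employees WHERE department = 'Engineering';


Counting rows where department = 'Engineering'
  Dave -> MATCH


1


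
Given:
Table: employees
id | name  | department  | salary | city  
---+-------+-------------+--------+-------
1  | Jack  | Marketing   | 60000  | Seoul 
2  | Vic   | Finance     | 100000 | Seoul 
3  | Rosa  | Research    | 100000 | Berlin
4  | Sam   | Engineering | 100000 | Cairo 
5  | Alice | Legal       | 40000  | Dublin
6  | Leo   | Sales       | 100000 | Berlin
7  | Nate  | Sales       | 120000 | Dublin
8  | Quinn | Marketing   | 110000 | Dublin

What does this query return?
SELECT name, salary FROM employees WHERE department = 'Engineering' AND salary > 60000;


Filtering: department = 'Engineering' AND salary > 60000
Matching: 1 rows

1 rows:
Sam, 100000


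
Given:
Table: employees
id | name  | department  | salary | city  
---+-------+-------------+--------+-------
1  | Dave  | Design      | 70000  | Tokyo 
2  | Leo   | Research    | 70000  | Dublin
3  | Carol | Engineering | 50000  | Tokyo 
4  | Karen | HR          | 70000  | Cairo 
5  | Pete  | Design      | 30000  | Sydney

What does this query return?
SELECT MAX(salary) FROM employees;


Salaries: 70000, 70000, 50000, 70000, 30000
MAX = 70000

70000


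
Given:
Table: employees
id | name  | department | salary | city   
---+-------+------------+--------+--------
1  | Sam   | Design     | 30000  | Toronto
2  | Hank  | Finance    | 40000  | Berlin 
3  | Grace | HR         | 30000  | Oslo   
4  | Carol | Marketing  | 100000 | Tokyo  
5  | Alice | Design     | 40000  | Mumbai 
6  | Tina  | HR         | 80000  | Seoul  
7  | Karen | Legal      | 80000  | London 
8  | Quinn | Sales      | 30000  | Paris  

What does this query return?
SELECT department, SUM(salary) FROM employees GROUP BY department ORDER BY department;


Summing salary within each department:
  Design: 30000 + 40000 = 70000
  Finance: 40000 = 40000
  HR: 30000 + 80000 = 110000
  Legal: 80000 = 80000
  Marketing: 100000 = 100000
  Sales: 30000 = 30000


6 groups:
Design, 70000
Finance, 40000
HR, 110000
Legal, 80000
Marketing, 100000
Sales, 30000


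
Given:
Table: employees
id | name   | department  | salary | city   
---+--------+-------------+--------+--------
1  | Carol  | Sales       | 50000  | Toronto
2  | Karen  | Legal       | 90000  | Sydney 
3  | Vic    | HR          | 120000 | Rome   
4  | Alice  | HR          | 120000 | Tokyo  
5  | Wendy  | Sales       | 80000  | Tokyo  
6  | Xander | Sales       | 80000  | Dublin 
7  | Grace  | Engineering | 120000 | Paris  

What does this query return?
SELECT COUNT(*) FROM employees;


COUNT(*) counts all rows

7


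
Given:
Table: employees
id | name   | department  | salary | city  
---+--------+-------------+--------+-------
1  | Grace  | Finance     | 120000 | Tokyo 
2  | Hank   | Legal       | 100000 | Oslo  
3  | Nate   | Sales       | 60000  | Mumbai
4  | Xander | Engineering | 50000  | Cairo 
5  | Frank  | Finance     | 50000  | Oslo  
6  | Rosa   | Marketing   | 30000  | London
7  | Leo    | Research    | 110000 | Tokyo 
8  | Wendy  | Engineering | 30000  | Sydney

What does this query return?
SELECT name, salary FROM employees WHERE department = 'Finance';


Filtering: department = 'Finance'
Matching rows: 2

2 rows:
Grace, 120000
Frank, 50000


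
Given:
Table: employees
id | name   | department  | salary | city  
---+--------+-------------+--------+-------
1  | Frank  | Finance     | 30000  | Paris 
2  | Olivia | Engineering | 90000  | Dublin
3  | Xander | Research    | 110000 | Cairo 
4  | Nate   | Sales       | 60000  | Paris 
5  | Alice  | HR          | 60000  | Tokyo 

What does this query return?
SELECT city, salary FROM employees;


Projecting columns: city, salary

5 rows:
Paris, 30000
Dublin, 90000
Cairo, 110000
Paris, 60000
Tokyo, 60000


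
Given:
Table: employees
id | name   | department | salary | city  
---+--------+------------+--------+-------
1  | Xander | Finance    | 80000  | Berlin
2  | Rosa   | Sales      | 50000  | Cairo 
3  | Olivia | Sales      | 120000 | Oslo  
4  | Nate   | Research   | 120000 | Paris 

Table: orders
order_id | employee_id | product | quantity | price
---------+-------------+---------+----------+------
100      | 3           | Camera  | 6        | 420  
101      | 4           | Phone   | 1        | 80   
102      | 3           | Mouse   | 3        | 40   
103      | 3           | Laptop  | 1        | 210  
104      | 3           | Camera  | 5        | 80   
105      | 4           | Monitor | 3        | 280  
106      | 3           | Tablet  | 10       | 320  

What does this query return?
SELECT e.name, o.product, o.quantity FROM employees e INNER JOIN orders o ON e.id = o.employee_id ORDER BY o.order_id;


Joining employees.id = orders.employee_id:
  employee Olivia (id=3) -> order Camera
  employee Nate (id=4) -> order Phone
  employee Olivia (id=3) -> order Mouse
  employee Olivia (id=3) -> order Laptop
  employee Olivia (id=3) -> order Camera
  employee Nate (id=4) -> order Monitor
  employee Olivia (id=3) -> order Tablet


7 rows:
Olivia, Camera, 6
Nate, Phone, 1
Olivia, Mouse, 3
Olivia, Laptop, 1
Olivia, Camera, 5
Nate, Monitor, 3
Olivia, Tablet, 10


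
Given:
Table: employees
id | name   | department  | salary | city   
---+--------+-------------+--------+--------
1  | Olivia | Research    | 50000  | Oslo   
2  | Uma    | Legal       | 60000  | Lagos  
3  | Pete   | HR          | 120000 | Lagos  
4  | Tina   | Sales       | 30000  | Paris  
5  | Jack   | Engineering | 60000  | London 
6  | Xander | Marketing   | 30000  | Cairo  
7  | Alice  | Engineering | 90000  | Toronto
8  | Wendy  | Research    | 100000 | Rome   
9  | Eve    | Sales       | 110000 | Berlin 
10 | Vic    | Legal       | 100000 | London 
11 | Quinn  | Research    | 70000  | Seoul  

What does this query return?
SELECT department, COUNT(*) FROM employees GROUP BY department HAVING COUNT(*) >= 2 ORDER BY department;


Groups with count >= 2:
  Engineering: 2 -> PASS
  Legal: 2 -> PASS
  Research: 3 -> PASS
  Sales: 2 -> PASS
  HR: 1 -> filtered out
  Marketing: 1 -> filtered out


4 groups:
Engineering, 2
Legal, 2
Research, 3
Sales, 2


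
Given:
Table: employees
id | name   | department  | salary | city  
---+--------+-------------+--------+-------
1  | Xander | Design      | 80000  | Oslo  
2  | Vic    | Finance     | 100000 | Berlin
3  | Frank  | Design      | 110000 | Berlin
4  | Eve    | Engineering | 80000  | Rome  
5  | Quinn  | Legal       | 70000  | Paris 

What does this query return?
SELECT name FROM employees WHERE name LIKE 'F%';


LIKE 'F%' matches names starting with 'F'
Matching: 1

1 rows:
Frank


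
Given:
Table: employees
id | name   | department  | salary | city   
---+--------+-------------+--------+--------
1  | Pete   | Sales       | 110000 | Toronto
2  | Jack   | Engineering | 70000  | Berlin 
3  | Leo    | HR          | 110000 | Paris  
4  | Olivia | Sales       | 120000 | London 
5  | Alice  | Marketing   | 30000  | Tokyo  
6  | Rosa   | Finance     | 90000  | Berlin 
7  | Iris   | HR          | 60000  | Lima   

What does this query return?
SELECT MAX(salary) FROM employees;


Salaries: 110000, 70000, 110000, 120000, 30000, 90000, 60000
MAX = 120000

120000


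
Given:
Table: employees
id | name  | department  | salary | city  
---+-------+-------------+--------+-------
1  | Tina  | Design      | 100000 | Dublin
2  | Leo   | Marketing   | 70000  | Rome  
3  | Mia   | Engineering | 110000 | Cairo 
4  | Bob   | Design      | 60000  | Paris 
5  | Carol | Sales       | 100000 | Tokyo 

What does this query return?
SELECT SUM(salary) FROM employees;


SUM(salary) = 100000 + 70000 + 110000 + 60000 + 100000 = 440000

440000


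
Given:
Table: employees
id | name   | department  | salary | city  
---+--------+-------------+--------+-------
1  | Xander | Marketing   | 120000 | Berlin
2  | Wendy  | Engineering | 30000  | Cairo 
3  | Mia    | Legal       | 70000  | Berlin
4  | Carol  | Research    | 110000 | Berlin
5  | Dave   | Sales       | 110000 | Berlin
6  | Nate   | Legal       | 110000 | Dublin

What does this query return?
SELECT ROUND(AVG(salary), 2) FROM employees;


SUM(salary) = 550000
COUNT = 6
ROUND(AVG, 2) = ROUND(550000 / 6, 2) = 91666.67

91666.67
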